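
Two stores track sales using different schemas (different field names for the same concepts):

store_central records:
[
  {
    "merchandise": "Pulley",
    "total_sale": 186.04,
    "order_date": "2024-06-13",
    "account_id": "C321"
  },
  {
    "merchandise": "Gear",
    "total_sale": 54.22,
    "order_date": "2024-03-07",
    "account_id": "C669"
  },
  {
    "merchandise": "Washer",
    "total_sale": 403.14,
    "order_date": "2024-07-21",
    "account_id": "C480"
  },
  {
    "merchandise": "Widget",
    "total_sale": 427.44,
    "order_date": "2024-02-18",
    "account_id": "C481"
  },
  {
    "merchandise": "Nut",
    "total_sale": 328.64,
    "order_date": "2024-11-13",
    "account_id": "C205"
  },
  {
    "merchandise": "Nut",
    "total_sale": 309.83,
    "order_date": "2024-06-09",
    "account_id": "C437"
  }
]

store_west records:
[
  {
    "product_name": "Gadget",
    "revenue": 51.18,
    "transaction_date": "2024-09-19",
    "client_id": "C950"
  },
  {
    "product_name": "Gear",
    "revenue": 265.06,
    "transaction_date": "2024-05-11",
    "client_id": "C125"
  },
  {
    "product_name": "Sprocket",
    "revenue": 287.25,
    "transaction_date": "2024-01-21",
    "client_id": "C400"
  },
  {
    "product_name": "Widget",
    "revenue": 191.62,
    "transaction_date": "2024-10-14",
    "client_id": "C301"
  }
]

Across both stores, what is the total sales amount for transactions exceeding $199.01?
2021.36

Schema mapping: "total_sale" (store_central) = "revenue" (store_west) = sale amount

Sum of sales > $199.01 in store_central: 1469.05
Sum of sales > $199.01 in store_west: 552.31

Total: 1469.05 + 552.31 = 2021.36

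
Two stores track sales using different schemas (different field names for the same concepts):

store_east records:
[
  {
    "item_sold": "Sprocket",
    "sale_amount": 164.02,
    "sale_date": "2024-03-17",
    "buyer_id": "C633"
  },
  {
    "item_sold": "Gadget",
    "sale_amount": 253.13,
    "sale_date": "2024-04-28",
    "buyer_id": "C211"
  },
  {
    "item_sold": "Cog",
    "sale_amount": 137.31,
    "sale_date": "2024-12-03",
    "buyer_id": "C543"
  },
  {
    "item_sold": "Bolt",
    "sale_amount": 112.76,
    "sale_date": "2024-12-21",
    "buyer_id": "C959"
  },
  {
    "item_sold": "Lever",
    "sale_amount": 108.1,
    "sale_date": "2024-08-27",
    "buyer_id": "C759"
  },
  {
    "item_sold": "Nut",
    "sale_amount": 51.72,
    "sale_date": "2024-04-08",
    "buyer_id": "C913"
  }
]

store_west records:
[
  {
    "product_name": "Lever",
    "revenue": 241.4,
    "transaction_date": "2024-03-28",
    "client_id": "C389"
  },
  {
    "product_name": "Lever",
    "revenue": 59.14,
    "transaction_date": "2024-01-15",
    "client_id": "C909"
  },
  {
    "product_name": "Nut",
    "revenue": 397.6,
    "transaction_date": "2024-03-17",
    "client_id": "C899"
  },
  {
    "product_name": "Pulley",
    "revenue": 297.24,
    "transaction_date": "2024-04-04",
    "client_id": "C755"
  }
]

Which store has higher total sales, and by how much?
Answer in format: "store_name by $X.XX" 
store_west by $168.34

Schema mapping: "sale_amount" (store_east) = "revenue" (store_west) = sale amount

Total for store_east: 827.04
Total for store_west: 995.38

Difference: |827.04 - 995.38| = 168.34
store_west has higher sales by $168.34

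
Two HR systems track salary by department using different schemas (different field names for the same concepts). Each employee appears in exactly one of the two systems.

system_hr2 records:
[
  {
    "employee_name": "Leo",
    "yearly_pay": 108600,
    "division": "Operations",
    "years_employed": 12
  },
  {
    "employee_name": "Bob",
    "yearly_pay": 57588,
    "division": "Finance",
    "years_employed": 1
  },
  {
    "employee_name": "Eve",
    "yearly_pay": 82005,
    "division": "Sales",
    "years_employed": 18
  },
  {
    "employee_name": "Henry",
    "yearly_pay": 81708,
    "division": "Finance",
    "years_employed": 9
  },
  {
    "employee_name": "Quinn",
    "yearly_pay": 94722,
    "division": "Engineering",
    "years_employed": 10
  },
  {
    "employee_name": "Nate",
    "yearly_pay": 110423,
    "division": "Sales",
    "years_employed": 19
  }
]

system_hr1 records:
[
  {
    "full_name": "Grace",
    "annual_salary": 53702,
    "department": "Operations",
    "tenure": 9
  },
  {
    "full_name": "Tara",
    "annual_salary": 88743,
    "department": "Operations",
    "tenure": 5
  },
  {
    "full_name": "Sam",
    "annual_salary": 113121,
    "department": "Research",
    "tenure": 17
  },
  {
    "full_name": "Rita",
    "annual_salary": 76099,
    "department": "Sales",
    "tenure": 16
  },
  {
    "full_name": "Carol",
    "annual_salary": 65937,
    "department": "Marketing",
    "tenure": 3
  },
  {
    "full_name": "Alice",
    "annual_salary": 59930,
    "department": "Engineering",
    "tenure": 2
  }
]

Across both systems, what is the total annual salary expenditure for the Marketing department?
65937

Schema mappings:
- "division" (system_hr2) = "department" (system_hr1) = department
- "yearly_pay" (system_hr2) = "annual_salary" (system_hr1) = salary

Marketing salaries from system_hr2: 0
Marketing salaries from system_hr1: 65937

Total: 0 + 65937 = 65937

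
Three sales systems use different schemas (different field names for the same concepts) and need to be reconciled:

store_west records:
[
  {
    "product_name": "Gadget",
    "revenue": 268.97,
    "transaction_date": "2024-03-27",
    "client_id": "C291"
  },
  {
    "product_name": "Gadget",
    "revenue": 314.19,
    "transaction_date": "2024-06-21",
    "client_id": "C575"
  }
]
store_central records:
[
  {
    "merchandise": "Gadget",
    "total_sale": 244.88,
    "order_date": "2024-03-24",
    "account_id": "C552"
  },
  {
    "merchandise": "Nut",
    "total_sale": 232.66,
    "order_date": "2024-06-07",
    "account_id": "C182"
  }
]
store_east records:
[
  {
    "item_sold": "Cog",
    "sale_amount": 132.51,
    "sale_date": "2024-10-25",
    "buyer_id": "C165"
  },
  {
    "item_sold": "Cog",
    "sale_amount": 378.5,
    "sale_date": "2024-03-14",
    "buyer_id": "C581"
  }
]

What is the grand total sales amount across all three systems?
1571.71

Schema reconciliation - all amount fields map to sale amount:

store_west (revenue): 583.16
store_central (total_sale): 477.54
store_east (sale_amount): 511.01

Grand total: 1571.71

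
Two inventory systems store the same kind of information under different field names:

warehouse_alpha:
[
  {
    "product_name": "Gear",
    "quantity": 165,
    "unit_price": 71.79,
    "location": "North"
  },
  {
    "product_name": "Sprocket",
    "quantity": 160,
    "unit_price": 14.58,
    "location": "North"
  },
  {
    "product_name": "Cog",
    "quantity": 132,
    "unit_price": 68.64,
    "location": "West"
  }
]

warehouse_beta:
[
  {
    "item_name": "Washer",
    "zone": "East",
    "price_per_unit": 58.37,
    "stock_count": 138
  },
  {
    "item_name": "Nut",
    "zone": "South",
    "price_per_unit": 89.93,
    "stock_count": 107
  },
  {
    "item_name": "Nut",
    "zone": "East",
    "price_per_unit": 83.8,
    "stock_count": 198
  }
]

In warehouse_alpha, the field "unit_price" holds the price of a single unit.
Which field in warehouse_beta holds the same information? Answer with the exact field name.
price_per_unit

In warehouse_alpha, "unit_price" holds the price of a single unit.
The fields in warehouse_beta are: "item_name", "zone", "price_per_unit", "stock_count".
"price_per_unit" is the match: the name refers to the same concept and its values are decimal currency amounts (e.g. 58.37, 89.93).
The other fields ("item_name", "zone", "stock_count") hold different kinds of data.

So "unit_price" in warehouse_alpha corresponds to "price_per_unit" in warehouse_beta.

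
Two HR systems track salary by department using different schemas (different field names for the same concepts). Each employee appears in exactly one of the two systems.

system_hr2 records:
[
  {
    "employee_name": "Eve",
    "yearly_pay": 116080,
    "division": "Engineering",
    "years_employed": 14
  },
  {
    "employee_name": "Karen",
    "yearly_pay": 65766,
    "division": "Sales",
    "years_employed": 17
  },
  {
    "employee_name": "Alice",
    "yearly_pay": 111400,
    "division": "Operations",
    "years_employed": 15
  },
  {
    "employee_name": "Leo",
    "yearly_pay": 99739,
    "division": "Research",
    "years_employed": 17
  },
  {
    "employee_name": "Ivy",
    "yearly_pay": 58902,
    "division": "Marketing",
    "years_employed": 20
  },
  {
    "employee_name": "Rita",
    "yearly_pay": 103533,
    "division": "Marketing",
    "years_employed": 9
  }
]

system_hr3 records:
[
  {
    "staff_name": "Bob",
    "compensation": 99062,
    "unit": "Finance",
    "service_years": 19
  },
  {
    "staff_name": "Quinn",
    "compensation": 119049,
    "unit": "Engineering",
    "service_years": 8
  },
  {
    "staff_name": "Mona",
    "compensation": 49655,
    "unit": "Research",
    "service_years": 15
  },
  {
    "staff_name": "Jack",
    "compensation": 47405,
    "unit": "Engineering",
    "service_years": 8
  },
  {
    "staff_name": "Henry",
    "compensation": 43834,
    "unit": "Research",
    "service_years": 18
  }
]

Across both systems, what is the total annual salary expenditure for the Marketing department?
162435

Schema mappings:
- "division" (system_hr2) = "unit" (system_hr3) = department
- "yearly_pay" (system_hr2) = "compensation" (system_hr3) = salary

Marketing salaries from system_hr2: 162435
Marketing salaries from system_hr3: 0

Total: 162435 + 0 = 162435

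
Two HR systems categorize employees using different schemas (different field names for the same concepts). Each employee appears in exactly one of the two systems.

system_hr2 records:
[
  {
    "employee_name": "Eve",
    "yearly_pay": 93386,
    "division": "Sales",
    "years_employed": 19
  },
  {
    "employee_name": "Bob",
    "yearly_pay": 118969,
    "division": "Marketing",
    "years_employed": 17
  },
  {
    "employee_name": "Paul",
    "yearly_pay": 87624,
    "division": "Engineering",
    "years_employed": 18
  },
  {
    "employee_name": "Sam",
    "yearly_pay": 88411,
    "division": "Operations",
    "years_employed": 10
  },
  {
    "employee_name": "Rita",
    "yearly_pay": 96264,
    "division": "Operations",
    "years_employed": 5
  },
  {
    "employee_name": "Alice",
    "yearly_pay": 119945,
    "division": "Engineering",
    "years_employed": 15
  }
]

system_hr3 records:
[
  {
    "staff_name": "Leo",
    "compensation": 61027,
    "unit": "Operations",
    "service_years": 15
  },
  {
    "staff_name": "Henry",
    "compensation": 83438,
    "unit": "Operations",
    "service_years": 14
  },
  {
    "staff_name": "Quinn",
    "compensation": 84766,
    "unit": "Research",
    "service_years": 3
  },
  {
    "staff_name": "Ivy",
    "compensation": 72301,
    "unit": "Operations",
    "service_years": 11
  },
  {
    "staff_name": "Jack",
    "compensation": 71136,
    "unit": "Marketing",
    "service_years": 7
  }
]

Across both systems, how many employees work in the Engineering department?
2

Schema mapping: "division" (system_hr2) = "unit" (system_hr3) = department

Engineering employees in system_hr2: 2
Engineering employees in system_hr3: 0

Total in Engineering: 2 + 0 = 2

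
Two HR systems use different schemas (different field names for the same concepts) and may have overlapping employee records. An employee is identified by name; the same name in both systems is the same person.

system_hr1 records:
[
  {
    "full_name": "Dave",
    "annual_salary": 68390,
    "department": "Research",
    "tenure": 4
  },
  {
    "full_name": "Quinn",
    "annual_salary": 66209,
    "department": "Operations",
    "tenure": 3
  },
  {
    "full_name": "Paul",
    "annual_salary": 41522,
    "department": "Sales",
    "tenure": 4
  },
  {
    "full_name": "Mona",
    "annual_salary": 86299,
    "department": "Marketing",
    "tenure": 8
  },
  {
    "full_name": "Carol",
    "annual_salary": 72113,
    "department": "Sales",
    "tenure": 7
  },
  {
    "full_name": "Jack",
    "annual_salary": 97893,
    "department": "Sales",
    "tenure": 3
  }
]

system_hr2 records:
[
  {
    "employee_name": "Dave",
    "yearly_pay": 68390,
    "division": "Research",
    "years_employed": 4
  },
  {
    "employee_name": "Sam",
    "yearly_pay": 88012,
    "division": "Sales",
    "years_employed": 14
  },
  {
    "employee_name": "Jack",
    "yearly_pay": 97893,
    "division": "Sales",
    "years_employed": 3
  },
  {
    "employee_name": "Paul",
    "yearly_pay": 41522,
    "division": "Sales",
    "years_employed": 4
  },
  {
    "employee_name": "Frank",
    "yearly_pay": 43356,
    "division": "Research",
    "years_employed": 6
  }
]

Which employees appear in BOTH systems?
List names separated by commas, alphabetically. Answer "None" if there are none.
Dave, Jack, Paul

Schema mapping: "full_name" (system_hr1) = "employee_name" (system_hr2) = employee name

Names in system_hr1: ['Carol', 'Dave', 'Jack', 'Mona', 'Paul', 'Quinn']
Names in system_hr2: ['Dave', 'Frank', 'Jack', 'Paul', 'Sam']

Intersection: ['Dave', 'Jack', 'Paul']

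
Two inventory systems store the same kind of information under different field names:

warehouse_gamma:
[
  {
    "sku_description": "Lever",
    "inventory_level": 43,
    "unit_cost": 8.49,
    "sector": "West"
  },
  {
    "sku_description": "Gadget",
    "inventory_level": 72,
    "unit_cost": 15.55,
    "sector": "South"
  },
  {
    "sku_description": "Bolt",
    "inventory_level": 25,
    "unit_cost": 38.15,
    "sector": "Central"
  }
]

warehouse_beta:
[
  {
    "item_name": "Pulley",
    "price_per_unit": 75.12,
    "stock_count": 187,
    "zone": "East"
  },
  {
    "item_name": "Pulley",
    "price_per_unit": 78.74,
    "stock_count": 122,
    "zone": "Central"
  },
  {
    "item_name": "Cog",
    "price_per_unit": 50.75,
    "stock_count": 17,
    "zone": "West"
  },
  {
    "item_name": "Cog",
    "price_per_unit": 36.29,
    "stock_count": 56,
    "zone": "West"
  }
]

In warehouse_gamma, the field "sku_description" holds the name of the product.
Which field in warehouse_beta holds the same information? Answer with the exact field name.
item_name

In warehouse_gamma, "sku_description" holds the name of the product.
The fields in warehouse_beta are: "item_name", "price_per_unit", "stock_count", "zone".
"item_name" is the match: the name refers to the same concept and its values are product-name strings (e.g. 'Cog', 'Pulley').
The other fields ("price_per_unit", "stock_count", "zone") hold different kinds of data.

So "sku_description" in warehouse_gamma corresponds to "item_name" in warehouse_beta.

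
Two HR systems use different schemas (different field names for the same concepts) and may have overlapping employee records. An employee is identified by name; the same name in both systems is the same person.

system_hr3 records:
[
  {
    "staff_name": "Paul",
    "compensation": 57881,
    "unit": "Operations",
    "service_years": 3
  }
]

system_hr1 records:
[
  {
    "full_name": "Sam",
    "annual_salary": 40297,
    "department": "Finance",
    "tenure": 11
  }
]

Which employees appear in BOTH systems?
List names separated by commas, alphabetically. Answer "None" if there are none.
None

Schema mapping: "staff_name" (system_hr3) = "full_name" (system_hr1) = employee name

Names in system_hr3: ['Paul']
Names in system_hr1: ['Sam']

Intersection: None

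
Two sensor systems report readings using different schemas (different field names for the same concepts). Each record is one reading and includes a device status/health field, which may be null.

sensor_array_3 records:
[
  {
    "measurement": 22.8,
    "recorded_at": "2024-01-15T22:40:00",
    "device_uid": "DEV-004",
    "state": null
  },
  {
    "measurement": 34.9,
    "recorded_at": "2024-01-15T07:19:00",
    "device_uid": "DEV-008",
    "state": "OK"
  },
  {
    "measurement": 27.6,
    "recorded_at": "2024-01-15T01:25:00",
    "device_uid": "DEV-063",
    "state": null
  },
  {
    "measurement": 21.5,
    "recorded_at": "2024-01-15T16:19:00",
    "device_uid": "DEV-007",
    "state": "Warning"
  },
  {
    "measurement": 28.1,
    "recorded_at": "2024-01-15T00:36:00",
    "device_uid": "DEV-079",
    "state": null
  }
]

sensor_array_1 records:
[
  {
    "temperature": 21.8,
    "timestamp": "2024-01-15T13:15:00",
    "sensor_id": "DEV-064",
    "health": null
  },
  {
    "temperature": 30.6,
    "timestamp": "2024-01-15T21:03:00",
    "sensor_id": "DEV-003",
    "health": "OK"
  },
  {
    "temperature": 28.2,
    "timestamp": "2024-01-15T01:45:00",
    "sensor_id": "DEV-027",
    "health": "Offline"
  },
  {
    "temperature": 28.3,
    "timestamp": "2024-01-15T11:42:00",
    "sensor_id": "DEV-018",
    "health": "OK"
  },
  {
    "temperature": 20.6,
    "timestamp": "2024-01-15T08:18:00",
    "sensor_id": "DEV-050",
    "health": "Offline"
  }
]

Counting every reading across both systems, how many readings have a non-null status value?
6

Schema mapping: "state" (sensor_array_3) = "health" (sensor_array_1) = status

Non-null in sensor_array_3: 2
Non-null in sensor_array_1: 4

Total non-null: 2 + 4 = 6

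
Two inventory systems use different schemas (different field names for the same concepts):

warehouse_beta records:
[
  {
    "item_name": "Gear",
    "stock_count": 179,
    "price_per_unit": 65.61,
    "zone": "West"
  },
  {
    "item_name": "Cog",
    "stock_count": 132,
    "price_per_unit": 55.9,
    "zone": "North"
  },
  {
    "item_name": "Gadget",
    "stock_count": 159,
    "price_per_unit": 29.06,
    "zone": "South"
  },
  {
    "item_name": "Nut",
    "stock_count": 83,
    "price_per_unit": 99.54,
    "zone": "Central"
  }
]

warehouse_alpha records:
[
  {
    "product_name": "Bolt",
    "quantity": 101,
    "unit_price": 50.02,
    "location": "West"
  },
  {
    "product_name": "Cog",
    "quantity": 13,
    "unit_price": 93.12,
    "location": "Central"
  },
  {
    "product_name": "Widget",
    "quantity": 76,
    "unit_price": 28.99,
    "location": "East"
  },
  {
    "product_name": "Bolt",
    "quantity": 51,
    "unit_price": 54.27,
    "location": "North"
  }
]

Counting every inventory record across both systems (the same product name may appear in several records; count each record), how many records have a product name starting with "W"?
1

Schema mapping: "item_name" (warehouse_beta) = "product_name" (warehouse_alpha) = product name

Records with product name starting with "W" in warehouse_beta: 0
Records with product name starting with "W" in warehouse_alpha: 1

Total: 0 + 1 = 1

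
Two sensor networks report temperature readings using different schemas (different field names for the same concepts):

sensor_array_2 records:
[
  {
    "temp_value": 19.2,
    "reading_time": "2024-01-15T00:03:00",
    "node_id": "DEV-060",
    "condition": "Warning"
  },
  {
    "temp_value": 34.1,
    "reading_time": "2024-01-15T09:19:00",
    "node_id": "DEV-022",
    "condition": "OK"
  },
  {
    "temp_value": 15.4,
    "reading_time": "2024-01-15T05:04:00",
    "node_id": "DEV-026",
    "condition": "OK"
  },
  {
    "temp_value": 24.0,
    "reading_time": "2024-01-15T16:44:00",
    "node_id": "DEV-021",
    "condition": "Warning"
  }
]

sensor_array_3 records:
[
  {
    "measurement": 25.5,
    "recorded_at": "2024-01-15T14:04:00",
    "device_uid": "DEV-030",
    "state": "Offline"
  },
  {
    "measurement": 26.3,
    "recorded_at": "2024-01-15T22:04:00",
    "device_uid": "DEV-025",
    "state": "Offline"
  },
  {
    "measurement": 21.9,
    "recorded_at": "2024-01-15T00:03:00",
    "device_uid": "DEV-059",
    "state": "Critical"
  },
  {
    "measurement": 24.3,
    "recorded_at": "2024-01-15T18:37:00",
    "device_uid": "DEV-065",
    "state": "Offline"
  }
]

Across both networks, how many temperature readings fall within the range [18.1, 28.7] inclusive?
6

Schema mapping: "temp_value" (sensor_array_2) = "measurement" (sensor_array_3) = temperature

Readings in [18.1, 28.7] from sensor_array_2: 2
Readings in [18.1, 28.7] from sensor_array_3: 4

Total count: 2 + 4 = 6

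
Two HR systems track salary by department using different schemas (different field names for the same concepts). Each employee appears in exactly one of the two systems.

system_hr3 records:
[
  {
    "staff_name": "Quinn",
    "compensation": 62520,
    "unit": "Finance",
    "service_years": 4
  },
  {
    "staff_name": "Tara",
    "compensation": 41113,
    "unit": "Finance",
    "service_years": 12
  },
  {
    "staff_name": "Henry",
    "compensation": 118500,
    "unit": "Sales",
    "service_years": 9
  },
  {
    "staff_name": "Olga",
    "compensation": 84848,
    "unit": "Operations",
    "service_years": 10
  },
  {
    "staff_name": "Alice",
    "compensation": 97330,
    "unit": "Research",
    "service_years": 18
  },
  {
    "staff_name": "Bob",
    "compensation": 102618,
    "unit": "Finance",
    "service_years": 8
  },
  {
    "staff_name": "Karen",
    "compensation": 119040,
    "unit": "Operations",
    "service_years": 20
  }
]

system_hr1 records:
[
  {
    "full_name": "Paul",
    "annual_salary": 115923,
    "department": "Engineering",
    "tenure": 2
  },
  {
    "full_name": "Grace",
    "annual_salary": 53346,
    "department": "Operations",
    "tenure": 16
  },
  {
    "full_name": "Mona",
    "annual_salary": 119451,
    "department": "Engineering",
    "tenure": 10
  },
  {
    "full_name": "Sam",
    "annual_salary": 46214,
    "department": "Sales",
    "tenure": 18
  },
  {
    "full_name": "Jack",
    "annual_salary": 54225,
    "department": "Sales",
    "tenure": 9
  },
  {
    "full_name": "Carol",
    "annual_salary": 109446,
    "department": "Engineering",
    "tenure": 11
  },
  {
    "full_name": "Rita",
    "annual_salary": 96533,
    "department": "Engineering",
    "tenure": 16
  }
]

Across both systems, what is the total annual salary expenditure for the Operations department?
257234

Schema mappings:
- "unit" (system_hr3) = "department" (system_hr1) = department
- "compensation" (system_hr3) = "annual_salary" (system_hr1) = salary

Operations salaries from system_hr3: 203888
Operations salaries from system_hr1: 53346

Total: 203888 + 53346 = 257234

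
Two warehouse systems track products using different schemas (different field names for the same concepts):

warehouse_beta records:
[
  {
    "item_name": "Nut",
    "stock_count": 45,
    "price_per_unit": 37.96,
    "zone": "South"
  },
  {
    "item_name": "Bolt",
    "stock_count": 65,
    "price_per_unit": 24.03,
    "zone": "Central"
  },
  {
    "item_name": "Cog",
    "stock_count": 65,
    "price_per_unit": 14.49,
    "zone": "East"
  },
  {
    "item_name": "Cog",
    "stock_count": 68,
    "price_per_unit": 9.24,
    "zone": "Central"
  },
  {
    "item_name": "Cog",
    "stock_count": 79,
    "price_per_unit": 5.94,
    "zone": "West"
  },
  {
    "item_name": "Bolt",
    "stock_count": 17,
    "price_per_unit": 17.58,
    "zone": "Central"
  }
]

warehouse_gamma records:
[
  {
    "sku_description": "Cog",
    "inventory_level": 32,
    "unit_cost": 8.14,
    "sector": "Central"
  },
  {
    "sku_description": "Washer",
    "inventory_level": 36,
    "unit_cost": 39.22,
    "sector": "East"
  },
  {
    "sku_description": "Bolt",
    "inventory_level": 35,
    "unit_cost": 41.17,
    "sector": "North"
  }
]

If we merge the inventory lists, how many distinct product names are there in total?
4

Schema mapping: "item_name" (warehouse_beta) = "sku_description" (warehouse_gamma) = product name

Products in warehouse_beta: ['Bolt', 'Cog', 'Nut']
Products in warehouse_gamma: ['Bolt', 'Cog', 'Washer']

Union (unique products): ['Bolt', 'Cog', 'Nut', 'Washer']
Count: 4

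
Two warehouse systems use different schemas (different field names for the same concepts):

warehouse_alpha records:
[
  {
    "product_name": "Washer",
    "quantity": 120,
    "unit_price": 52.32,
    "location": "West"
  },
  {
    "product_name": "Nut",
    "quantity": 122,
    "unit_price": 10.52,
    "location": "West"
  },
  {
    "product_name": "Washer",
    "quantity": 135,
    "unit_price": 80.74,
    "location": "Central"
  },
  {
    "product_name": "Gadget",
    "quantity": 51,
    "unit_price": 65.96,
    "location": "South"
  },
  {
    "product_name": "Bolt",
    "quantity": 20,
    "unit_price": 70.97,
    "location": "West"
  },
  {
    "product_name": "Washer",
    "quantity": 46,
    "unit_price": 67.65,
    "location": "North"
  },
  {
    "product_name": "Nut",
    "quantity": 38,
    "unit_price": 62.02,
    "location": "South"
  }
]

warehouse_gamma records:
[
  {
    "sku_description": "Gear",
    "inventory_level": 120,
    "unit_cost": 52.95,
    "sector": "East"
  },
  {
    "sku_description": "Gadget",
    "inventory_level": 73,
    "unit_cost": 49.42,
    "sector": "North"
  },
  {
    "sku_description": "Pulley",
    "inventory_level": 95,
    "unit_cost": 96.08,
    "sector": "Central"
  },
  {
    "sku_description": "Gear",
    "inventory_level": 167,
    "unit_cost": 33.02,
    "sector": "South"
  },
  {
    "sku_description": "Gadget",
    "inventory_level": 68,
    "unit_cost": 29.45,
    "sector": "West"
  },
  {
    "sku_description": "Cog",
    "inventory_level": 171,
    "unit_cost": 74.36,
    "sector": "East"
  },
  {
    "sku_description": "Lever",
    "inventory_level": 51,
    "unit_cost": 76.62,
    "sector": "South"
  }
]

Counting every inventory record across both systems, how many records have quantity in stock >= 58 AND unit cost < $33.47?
3

Schema mappings:
- "quantity" (warehouse_alpha) = "inventory_level" (warehouse_gamma) = quantity
- "unit_price" (warehouse_alpha) = "unit_cost" (warehouse_gamma) = unit cost

Records meeting both conditions in warehouse_alpha: 1
Records meeting both conditions in warehouse_gamma: 2

Total: 1 + 2 = 3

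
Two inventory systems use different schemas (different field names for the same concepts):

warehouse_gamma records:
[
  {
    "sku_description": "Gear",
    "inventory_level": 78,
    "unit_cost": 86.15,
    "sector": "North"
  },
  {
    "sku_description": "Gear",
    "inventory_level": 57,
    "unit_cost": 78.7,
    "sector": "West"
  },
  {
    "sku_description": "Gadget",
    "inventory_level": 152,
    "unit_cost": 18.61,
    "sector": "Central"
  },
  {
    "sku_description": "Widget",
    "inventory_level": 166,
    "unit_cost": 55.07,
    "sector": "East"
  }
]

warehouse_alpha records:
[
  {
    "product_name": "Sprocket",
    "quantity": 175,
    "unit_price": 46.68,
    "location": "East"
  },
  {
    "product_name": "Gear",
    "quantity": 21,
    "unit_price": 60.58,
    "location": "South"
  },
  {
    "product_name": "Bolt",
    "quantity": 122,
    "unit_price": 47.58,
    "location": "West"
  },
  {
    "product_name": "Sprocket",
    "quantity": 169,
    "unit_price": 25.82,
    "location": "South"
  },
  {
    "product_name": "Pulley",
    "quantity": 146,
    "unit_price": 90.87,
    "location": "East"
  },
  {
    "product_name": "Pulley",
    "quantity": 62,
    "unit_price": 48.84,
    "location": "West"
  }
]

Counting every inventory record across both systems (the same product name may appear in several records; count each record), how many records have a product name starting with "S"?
2

Schema mapping: "sku_description" (warehouse_gamma) = "product_name" (warehouse_alpha) = product name

Records with product name starting with "S" in warehouse_gamma: 0
Records with product name starting with "S" in warehouse_alpha: 2

Total: 0 + 2 = 2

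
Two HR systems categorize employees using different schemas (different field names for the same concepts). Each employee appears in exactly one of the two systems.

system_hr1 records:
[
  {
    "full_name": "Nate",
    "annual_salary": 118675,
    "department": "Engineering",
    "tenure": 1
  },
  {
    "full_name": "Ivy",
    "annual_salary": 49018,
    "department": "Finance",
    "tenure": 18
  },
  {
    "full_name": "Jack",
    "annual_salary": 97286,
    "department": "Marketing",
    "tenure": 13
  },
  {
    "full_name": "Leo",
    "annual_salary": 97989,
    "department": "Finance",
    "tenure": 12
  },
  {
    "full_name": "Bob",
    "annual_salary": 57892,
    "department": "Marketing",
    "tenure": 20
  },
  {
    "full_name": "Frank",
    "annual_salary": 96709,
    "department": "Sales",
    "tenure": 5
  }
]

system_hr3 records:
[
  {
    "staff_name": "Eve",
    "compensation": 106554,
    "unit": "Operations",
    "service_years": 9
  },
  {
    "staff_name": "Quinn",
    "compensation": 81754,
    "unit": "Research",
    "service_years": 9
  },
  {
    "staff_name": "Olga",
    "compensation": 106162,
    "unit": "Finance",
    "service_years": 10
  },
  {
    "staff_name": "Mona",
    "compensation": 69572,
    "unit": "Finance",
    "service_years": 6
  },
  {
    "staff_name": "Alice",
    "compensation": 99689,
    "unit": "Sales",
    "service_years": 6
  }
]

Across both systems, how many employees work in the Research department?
1

Schema mapping: "department" (system_hr1) = "unit" (system_hr3) = department

Research employees in system_hr1: 0
Research employees in system_hr3: 1

Total in Research: 0 + 1 = 1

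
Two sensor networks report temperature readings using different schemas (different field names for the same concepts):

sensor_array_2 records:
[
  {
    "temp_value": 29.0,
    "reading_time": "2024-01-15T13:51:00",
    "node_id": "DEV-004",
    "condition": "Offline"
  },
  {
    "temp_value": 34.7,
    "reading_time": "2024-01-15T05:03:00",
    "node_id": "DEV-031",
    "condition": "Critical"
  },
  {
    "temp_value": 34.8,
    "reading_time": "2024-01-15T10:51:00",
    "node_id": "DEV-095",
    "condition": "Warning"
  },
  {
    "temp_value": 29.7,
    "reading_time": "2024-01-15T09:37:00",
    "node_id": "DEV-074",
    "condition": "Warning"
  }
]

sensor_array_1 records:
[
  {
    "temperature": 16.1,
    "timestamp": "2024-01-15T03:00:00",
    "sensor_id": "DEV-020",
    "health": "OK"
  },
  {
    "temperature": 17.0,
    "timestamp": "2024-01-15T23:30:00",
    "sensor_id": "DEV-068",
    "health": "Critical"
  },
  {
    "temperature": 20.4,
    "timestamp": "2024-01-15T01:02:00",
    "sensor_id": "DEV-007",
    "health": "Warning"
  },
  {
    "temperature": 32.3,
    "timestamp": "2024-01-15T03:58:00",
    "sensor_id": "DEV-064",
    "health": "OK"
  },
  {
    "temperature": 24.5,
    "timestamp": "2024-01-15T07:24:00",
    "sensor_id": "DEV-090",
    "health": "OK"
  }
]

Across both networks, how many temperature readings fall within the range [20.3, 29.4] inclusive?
3

Schema mapping: "temp_value" (sensor_array_2) = "temperature" (sensor_array_1) = temperature

Readings in [20.3, 29.4] from sensor_array_2: 1
Readings in [20.3, 29.4] from sensor_array_1: 2

Total count: 1 + 2 = 3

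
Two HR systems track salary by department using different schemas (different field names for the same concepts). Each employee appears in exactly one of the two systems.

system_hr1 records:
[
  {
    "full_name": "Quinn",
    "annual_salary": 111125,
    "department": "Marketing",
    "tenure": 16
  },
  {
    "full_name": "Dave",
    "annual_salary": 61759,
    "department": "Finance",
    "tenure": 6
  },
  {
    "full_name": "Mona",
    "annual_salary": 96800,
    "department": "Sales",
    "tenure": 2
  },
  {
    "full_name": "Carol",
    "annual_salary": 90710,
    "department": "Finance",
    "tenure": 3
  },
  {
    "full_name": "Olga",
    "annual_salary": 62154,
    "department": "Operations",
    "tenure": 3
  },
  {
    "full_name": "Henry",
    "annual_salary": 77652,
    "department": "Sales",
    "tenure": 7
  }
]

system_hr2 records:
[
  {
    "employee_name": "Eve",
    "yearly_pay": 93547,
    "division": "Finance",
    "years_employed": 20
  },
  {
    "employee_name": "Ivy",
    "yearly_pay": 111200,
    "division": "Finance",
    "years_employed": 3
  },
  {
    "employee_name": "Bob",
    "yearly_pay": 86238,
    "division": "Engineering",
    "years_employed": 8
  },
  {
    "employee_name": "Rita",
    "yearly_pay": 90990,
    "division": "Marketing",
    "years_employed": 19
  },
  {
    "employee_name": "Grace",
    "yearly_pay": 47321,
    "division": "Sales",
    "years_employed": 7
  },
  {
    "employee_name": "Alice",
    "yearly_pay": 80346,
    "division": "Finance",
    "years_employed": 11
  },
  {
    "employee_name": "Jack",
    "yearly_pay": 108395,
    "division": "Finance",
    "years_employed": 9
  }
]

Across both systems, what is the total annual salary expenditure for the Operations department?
62154

Schema mappings:
- "department" (system_hr1) = "division" (system_hr2) = department
- "annual_salary" (system_hr1) = "yearly_pay" (system_hr2) = salary

Operations salaries from system_hr1: 62154
Operations salaries from system_hr2: 0

Total: 62154 + 0 = 62154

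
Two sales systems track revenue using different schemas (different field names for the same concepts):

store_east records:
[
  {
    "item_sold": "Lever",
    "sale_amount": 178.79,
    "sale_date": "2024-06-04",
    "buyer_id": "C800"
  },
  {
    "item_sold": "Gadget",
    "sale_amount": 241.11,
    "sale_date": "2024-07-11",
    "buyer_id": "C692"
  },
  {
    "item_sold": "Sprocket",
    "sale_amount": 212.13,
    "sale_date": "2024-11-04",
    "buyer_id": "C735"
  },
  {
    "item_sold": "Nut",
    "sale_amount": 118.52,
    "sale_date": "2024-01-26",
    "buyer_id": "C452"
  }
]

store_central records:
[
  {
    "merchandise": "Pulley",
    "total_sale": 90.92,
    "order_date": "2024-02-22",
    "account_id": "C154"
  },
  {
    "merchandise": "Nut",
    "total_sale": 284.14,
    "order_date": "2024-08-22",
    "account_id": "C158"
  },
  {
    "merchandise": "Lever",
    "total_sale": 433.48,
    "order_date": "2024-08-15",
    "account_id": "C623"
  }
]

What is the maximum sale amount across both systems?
433.48

Reconcile: "sale_amount" (store_east) = "total_sale" (store_central) = sale amount

Maximum in store_east: 241.11
Maximum in store_central: 433.48

Overall maximum: max(241.11, 433.48) = 433.48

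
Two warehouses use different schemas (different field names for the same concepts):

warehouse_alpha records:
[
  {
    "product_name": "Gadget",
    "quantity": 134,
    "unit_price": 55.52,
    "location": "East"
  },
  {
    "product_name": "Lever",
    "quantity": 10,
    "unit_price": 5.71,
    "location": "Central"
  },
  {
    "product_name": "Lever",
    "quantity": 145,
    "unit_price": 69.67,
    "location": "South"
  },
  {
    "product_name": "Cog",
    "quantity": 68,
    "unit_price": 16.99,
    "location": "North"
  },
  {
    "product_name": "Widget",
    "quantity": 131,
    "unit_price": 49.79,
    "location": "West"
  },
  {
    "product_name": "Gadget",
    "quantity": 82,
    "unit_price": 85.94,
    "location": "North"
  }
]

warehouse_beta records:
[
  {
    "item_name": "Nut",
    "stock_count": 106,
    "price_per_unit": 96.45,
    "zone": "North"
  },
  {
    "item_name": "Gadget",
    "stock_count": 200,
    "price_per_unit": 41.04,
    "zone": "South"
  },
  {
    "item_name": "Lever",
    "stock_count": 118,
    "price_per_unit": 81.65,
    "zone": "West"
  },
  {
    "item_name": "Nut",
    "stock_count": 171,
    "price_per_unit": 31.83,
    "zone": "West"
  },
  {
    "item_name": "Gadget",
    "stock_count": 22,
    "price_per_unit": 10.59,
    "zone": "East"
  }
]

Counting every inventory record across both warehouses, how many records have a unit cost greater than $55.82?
4

Schema mapping: "unit_price" (warehouse_alpha) = "price_per_unit" (warehouse_beta) = unit cost

Records > $55.82 in warehouse_alpha: 2
Records > $55.82 in warehouse_beta: 2

Total count: 2 + 2 = 4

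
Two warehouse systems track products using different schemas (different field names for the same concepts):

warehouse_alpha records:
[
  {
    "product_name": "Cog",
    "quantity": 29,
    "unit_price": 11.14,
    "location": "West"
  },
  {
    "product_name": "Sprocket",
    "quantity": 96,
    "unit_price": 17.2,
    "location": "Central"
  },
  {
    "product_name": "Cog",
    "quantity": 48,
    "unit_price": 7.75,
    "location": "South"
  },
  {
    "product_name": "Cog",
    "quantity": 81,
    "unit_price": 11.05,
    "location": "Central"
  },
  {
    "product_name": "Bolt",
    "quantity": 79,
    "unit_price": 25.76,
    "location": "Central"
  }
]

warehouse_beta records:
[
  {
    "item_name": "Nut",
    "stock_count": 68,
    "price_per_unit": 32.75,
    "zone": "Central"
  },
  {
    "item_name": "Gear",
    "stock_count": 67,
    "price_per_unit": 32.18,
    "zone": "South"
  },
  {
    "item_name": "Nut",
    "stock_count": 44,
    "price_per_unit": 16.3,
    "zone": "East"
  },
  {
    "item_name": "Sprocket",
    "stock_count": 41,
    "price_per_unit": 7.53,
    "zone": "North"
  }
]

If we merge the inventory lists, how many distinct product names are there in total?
5

Schema mapping: "product_name" (warehouse_alpha) = "item_name" (warehouse_beta) = product name

Products in warehouse_alpha: ['Bolt', 'Cog', 'Sprocket']
Products in warehouse_beta: ['Gear', 'Nut', 'Sprocket']

Union (unique products): ['Bolt', 'Cog', 'Gear', 'Nut', 'Sprocket']
Count: 5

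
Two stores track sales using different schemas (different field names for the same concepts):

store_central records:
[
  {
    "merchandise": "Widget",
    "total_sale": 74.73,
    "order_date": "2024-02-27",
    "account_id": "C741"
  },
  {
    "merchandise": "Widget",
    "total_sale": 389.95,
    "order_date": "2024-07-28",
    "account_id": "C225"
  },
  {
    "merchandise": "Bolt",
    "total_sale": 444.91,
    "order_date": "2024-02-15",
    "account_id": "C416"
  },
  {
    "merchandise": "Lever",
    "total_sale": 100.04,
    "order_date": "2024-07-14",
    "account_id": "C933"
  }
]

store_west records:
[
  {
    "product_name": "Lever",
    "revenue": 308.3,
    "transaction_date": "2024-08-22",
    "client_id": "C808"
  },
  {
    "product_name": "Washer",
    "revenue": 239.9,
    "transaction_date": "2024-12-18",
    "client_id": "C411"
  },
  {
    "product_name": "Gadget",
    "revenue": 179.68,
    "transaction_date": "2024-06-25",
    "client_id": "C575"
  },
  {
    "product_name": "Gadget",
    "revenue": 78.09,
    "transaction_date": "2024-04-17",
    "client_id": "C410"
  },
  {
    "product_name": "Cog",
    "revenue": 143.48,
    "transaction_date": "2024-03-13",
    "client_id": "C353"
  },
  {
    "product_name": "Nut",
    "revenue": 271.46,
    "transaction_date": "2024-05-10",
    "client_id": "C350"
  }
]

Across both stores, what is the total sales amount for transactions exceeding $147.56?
1834.2

Schema mapping: "total_sale" (store_central) = "revenue" (store_west) = sale amount

Sum of sales > $147.56 in store_central: 834.86
Sum of sales > $147.56 in store_west: 999.34

Total: 834.86 + 999.34 = 1834.2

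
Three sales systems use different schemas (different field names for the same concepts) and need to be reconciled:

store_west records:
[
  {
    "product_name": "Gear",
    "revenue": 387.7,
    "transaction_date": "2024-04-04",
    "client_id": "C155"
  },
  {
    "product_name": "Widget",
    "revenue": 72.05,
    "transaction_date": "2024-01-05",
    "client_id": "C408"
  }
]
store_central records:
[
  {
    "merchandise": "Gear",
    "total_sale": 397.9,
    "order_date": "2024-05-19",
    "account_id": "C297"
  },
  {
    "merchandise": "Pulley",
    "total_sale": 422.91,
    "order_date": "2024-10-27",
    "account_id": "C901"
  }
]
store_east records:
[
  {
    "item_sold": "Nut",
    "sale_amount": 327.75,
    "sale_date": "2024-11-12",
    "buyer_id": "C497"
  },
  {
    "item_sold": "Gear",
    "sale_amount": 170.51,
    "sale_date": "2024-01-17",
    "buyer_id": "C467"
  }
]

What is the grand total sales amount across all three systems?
1778.82

Schema reconciliation - all amount fields map to sale amount:

store_west (revenue): 459.75
store_central (total_sale): 820.81
store_east (sale_amount): 498.26

Grand total: 1778.82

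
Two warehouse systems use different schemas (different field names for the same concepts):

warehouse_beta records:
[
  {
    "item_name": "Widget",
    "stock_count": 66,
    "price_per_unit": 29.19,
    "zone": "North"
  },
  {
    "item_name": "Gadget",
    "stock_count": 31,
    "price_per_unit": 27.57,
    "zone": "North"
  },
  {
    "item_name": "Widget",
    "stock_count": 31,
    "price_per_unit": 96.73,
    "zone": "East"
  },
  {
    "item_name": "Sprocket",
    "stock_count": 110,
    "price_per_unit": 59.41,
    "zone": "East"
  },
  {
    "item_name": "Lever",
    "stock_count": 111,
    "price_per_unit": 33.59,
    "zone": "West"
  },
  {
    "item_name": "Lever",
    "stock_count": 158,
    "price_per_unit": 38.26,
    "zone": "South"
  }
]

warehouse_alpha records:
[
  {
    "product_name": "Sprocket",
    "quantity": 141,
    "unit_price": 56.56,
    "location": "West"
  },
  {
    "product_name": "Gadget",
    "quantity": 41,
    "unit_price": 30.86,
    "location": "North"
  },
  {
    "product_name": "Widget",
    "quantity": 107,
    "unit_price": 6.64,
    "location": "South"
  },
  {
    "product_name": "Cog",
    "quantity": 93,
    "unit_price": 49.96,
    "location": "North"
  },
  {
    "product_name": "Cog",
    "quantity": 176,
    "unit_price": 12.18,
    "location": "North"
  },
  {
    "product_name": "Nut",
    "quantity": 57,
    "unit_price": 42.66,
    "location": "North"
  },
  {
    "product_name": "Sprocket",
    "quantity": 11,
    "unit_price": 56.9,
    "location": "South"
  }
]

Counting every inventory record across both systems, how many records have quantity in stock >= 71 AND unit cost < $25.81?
2

Schema mappings:
- "stock_count" (warehouse_beta) = "quantity" (warehouse_alpha) = quantity
- "price_per_unit" (warehouse_beta) = "unit_price" (warehouse_alpha) = unit cost

Records meeting both conditions in warehouse_beta: 0
Records meeting both conditions in warehouse_alpha: 2

Total: 0 + 2 = 2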